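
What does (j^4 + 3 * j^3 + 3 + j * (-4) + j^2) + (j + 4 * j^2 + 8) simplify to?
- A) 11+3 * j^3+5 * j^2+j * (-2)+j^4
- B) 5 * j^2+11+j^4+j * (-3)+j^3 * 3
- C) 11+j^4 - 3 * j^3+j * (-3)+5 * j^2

Adding the polynomials and combining like terms:
(j^4 + 3*j^3 + 3 + j*(-4) + j^2) + (j + 4*j^2 + 8)
= 5 * j^2+11+j^4+j * (-3)+j^3 * 3
B) 5 * j^2+11+j^4+j * (-3)+j^3 * 3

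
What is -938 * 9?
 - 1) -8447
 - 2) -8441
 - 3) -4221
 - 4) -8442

-938 * 9 = -8442
4) -8442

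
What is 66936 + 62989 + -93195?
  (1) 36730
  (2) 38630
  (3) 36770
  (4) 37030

First: 66936 + 62989 = 129925
Then: 129925 + -93195 = 36730
1) 36730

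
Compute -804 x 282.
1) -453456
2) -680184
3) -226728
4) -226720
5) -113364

-804 * 282 = -226728
3) -226728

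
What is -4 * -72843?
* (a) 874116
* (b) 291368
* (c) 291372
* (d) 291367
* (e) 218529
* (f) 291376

-4 * -72843 = 291372
c) 291372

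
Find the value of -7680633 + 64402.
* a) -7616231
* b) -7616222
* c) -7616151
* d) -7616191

-7680633 + 64402 = -7616231
a) -7616231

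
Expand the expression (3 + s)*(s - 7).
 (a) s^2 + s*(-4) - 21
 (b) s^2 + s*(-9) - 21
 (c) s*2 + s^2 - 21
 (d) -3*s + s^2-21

Expanding (3 + s)*(s - 7):
= s^2 + s*(-4) - 21
a) s^2 + s*(-4) - 21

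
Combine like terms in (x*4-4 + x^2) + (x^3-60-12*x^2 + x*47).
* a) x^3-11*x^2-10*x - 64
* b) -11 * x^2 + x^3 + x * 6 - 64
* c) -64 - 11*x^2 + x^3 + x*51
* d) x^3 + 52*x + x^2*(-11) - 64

Adding the polynomials and combining like terms:
(x*4 - 4 + x^2) + (x^3 - 60 - 12*x^2 + x*47)
= -64 - 11*x^2 + x^3 + x*51
c) -64 - 11*x^2 + x^3 + x*51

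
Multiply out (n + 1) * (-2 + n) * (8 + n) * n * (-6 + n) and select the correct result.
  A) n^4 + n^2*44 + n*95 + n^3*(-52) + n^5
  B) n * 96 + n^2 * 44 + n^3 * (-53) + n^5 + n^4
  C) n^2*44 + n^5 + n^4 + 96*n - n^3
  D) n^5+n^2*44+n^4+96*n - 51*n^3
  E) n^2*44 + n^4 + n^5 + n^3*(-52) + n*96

Expanding (n + 1) * (-2 + n) * (8 + n) * n * (-6 + n):
= n^2*44 + n^4 + n^5 + n^3*(-52) + n*96
E) n^2*44 + n^4 + n^5 + n^3*(-52) + n*96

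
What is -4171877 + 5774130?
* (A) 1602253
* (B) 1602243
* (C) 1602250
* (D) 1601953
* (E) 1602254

-4171877 + 5774130 = 1602253
A) 1602253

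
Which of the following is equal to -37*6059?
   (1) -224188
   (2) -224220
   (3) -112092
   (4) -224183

-37 * 6059 = -224183
4) -224183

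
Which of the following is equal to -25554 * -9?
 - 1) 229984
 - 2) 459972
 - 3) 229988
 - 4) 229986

-25554 * -9 = 229986
4) 229986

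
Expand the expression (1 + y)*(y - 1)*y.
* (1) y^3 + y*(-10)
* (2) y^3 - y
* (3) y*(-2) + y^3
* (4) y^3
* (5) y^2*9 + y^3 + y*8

Expanding (1 + y)*(y - 1)*y:
= y^3 - y
2) y^3 - y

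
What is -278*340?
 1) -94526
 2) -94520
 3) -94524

-278 * 340 = -94520
2) -94520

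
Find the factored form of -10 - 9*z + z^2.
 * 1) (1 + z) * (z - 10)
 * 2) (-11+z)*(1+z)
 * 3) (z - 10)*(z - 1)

We need to factor -10 - 9*z + z^2.
The factored form is (1 + z) * (z - 10).
1) (1 + z) * (z - 10)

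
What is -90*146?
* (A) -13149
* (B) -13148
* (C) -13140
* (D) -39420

-90 * 146 = -13140
C) -13140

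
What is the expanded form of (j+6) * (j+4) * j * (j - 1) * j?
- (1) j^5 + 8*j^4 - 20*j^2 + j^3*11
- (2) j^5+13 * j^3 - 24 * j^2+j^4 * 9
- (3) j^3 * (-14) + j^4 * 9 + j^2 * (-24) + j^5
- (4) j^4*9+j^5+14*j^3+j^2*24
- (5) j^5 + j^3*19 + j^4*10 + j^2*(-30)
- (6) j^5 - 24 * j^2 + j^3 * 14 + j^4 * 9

Expanding (j+6) * (j+4) * j * (j - 1) * j:
= j^5 - 24 * j^2 + j^3 * 14 + j^4 * 9
6) j^5 - 24 * j^2 + j^3 * 14 + j^4 * 9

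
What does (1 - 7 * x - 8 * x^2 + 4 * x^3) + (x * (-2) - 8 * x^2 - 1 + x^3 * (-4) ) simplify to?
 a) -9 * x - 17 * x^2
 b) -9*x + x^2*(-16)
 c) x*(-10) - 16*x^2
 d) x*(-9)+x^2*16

Adding the polynomials and combining like terms:
(1 - 7*x - 8*x^2 + 4*x^3) + (x*(-2) - 8*x^2 - 1 + x^3*(-4))
= -9*x + x^2*(-16)
b) -9*x + x^2*(-16)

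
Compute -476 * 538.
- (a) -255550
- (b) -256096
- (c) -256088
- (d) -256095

-476 * 538 = -256088
c) -256088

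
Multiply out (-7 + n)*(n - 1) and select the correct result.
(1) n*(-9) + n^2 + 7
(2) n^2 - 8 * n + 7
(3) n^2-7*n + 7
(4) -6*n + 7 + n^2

Expanding (-7 + n)*(n - 1):
= n^2 - 8 * n + 7
2) n^2 - 8 * n + 7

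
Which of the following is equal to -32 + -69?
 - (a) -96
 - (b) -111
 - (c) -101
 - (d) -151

-32 + -69 = -101
c) -101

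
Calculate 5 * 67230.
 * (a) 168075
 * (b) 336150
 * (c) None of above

5 * 67230 = 336150
b) 336150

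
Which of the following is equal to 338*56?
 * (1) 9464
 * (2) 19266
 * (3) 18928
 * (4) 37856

338 * 56 = 18928
3) 18928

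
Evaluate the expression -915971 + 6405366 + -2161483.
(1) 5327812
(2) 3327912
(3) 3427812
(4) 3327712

First: -915971 + 6405366 = 5489395
Then: 5489395 + -2161483 = 3327912
2) 3327912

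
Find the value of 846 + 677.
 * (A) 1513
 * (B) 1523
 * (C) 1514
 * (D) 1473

846 + 677 = 1523
B) 1523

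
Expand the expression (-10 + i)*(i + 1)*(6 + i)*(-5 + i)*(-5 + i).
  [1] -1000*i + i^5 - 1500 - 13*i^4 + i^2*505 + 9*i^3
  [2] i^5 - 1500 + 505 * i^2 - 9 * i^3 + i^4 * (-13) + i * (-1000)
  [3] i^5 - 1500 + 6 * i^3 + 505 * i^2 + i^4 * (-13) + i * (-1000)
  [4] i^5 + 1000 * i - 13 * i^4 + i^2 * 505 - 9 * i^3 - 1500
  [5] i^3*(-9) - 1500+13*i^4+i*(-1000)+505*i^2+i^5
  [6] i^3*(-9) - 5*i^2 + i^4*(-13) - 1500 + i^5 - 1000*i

Expanding (-10 + i)*(i + 1)*(6 + i)*(-5 + i)*(-5 + i):
= i^5 - 1500 + 505 * i^2 - 9 * i^3 + i^4 * (-13) + i * (-1000)
2) i^5 - 1500 + 505 * i^2 - 9 * i^3 + i^4 * (-13) + i * (-1000)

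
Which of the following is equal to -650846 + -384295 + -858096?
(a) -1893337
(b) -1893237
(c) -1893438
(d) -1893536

First: -650846 + -384295 = -1035141
Then: -1035141 + -858096 = -1893237
b) -1893237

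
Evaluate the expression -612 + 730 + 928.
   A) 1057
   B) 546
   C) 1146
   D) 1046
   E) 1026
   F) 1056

First: -612 + 730 = 118
Then: 118 + 928 = 1046
D) 1046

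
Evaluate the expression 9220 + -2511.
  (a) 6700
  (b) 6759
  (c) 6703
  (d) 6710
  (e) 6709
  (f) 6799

9220 + -2511 = 6709
e) 6709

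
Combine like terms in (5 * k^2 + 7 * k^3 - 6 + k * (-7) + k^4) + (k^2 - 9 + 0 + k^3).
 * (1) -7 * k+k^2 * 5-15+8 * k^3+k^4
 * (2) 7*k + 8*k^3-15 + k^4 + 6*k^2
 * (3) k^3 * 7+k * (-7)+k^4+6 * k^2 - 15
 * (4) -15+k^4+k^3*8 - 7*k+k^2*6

Adding the polynomials and combining like terms:
(5*k^2 + 7*k^3 - 6 + k*(-7) + k^4) + (k^2 - 9 + 0 + k^3)
= -15+k^4+k^3*8 - 7*k+k^2*6
4) -15+k^4+k^3*8 - 7*k+k^2*6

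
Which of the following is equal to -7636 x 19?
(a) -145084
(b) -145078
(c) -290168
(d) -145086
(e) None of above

-7636 * 19 = -145084
a) -145084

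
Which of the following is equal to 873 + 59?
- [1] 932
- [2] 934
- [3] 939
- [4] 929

873 + 59 = 932
1) 932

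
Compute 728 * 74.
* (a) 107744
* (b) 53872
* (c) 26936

728 * 74 = 53872
b) 53872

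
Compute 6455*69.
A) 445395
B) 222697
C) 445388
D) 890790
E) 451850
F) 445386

6455 * 69 = 445395
A) 445395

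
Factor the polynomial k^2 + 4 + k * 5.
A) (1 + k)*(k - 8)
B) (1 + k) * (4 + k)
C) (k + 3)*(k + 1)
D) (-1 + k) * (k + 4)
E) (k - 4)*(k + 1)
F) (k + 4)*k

We need to factor k^2 + 4 + k * 5.
The factored form is (1 + k) * (4 + k).
B) (1 + k) * (4 + k)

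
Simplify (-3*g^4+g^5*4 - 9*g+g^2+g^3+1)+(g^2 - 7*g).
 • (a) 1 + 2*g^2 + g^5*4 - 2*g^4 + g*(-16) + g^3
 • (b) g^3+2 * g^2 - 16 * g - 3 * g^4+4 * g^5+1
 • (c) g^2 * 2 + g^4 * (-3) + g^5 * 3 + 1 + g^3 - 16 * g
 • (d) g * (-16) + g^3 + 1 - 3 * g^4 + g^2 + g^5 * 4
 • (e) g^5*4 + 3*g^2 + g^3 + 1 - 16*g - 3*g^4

Adding the polynomials and combining like terms:
(-3*g^4 + g^5*4 - 9*g + g^2 + g^3 + 1) + (g^2 - 7*g)
= g^3+2 * g^2 - 16 * g - 3 * g^4+4 * g^5+1
b) g^3+2 * g^2 - 16 * g - 3 * g^4+4 * g^5+1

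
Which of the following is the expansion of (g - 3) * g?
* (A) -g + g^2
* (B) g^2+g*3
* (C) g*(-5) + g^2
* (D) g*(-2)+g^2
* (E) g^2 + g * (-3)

Expanding (g - 3) * g:
= g^2 + g * (-3)
E) g^2 + g * (-3)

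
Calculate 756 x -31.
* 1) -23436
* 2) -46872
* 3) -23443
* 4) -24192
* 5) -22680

756 * -31 = -23436
1) -23436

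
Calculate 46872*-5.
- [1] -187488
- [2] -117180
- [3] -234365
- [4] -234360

46872 * -5 = -234360
4) -234360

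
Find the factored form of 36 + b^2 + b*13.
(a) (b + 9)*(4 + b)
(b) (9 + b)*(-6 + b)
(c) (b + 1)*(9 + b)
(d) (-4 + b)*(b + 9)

We need to factor 36 + b^2 + b*13.
The factored form is (b + 9)*(4 + b).
a) (b + 9)*(4 + b)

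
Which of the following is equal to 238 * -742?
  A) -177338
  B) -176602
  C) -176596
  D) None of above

238 * -742 = -176596
C) -176596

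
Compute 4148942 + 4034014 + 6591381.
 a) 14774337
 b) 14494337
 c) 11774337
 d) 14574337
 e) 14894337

First: 4148942 + 4034014 = 8182956
Then: 8182956 + 6591381 = 14774337
a) 14774337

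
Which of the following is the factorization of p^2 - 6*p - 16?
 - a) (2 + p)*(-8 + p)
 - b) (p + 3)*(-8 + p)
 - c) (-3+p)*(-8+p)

We need to factor p^2 - 6*p - 16.
The factored form is (2 + p)*(-8 + p).
a) (2 + p)*(-8 + p)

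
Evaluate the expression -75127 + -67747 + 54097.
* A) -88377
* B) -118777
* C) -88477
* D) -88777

First: -75127 + -67747 = -142874
Then: -142874 + 54097 = -88777
D) -88777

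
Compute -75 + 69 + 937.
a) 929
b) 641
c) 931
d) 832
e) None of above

First: -75 + 69 = -6
Then: -6 + 937 = 931
c) 931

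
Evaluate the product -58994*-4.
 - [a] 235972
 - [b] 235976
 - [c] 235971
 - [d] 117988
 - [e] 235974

-58994 * -4 = 235976
b) 235976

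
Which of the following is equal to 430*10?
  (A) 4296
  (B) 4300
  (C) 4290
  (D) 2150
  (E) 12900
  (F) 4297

430 * 10 = 4300
B) 4300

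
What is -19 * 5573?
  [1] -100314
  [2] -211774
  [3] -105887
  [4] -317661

-19 * 5573 = -105887
3) -105887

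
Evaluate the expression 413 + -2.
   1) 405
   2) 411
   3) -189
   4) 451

413 + -2 = 411
2) 411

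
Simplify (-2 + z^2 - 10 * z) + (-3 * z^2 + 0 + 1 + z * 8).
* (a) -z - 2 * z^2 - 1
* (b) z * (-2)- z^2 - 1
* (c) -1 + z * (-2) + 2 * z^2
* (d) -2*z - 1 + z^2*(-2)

Adding the polynomials and combining like terms:
(-2 + z^2 - 10*z) + (-3*z^2 + 0 + 1 + z*8)
= -2*z - 1 + z^2*(-2)
d) -2*z - 1 + z^2*(-2)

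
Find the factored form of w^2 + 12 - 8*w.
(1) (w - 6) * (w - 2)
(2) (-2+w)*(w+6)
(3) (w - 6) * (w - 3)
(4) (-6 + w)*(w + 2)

We need to factor w^2 + 12 - 8*w.
The factored form is (w - 6) * (w - 2).
1) (w - 6) * (w - 2)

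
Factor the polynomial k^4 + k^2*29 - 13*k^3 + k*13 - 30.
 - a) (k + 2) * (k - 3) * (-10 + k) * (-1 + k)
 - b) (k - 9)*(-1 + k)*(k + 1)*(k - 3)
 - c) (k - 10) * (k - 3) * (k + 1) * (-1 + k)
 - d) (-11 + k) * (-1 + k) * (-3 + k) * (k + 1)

We need to factor k^4 + k^2*29 - 13*k^3 + k*13 - 30.
The factored form is (k - 10) * (k - 3) * (k + 1) * (-1 + k).
c) (k - 10) * (k - 3) * (k + 1) * (-1 + k)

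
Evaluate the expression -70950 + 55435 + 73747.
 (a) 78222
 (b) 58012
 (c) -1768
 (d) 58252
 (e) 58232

First: -70950 + 55435 = -15515
Then: -15515 + 73747 = 58232
e) 58232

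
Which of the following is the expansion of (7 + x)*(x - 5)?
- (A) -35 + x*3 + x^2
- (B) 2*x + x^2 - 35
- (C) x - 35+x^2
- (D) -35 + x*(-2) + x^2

Expanding (7 + x)*(x - 5):
= 2*x + x^2 - 35
B) 2*x + x^2 - 35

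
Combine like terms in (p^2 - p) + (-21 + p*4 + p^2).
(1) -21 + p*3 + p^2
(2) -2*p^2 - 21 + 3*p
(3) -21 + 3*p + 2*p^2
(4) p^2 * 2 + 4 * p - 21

Adding the polynomials and combining like terms:
(p^2 - p) + (-21 + p*4 + p^2)
= -21 + 3*p + 2*p^2
3) -21 + 3*p + 2*p^2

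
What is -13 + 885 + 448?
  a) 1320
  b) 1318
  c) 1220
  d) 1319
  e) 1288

First: -13 + 885 = 872
Then: 872 + 448 = 1320
a) 1320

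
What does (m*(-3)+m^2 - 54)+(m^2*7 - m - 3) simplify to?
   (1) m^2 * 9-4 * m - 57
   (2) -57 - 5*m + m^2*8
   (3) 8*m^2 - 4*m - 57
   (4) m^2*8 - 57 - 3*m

Adding the polynomials and combining like terms:
(m*(-3) + m^2 - 54) + (m^2*7 - m - 3)
= 8*m^2 - 4*m - 57
3) 8*m^2 - 4*m - 57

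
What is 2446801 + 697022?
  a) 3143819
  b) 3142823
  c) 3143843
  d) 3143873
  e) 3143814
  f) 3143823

2446801 + 697022 = 3143823
f) 3143823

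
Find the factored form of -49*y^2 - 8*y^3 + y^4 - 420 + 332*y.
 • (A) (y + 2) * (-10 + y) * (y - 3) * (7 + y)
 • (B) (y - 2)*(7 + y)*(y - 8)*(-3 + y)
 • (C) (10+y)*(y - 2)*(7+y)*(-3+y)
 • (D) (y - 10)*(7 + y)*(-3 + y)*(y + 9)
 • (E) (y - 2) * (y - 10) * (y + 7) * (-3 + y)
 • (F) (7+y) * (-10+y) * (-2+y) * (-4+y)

We need to factor -49*y^2 - 8*y^3 + y^4 - 420 + 332*y.
The factored form is (y - 2) * (y - 10) * (y + 7) * (-3 + y).
E) (y - 2) * (y - 10) * (y + 7) * (-3 + y)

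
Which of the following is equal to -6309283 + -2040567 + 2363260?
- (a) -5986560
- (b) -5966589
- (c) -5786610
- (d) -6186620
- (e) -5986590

First: -6309283 + -2040567 = -8349850
Then: -8349850 + 2363260 = -5986590
e) -5986590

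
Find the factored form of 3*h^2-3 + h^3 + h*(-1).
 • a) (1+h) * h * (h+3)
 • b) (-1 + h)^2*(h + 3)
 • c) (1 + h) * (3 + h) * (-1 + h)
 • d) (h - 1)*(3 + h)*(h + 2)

We need to factor 3*h^2-3 + h^3 + h*(-1).
The factored form is (1 + h) * (3 + h) * (-1 + h).
c) (1 + h) * (3 + h) * (-1 + h)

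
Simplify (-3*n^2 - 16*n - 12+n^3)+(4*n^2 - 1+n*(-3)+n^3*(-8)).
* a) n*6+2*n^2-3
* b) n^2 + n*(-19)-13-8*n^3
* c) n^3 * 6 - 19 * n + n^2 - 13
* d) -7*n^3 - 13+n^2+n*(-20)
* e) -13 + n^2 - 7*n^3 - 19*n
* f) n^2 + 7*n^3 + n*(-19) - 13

Adding the polynomials and combining like terms:
(-3*n^2 - 16*n - 12 + n^3) + (4*n^2 - 1 + n*(-3) + n^3*(-8))
= -13 + n^2 - 7*n^3 - 19*n
e) -13 + n^2 - 7*n^3 - 19*n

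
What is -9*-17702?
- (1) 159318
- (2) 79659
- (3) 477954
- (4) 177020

-9 * -17702 = 159318
1) 159318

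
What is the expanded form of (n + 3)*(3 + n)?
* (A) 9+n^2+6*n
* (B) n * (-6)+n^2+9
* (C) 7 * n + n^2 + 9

Expanding (n + 3)*(3 + n):
= 9+n^2+6*n
A) 9+n^2+6*n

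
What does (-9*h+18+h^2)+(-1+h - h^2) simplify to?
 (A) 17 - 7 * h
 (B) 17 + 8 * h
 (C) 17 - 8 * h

Adding the polynomials and combining like terms:
(-9*h + 18 + h^2) + (-1 + h - h^2)
= 17 - 8 * h
C) 17 - 8 * h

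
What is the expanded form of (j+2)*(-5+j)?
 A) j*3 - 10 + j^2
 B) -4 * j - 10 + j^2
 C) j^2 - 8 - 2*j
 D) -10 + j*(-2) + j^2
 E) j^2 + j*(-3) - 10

Expanding (j+2)*(-5+j):
= j^2 + j*(-3) - 10
E) j^2 + j*(-3) - 10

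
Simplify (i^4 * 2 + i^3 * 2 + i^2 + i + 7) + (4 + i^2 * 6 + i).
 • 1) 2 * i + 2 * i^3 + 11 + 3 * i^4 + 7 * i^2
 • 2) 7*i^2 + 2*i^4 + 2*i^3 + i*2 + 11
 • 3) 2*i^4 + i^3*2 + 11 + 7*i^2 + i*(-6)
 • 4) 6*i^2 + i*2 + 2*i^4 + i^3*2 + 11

Adding the polynomials and combining like terms:
(i^4*2 + i^3*2 + i^2 + i + 7) + (4 + i^2*6 + i)
= 7*i^2 + 2*i^4 + 2*i^3 + i*2 + 11
2) 7*i^2 + 2*i^4 + 2*i^3 + i*2 + 11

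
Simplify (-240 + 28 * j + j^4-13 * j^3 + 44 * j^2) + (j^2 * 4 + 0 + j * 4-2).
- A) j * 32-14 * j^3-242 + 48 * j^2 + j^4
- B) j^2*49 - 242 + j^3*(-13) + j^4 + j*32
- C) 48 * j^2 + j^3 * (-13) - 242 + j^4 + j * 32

Adding the polynomials and combining like terms:
(-240 + 28*j + j^4 - 13*j^3 + 44*j^2) + (j^2*4 + 0 + j*4 - 2)
= 48 * j^2 + j^3 * (-13) - 242 + j^4 + j * 32
C) 48 * j^2 + j^3 * (-13) - 242 + j^4 + j * 32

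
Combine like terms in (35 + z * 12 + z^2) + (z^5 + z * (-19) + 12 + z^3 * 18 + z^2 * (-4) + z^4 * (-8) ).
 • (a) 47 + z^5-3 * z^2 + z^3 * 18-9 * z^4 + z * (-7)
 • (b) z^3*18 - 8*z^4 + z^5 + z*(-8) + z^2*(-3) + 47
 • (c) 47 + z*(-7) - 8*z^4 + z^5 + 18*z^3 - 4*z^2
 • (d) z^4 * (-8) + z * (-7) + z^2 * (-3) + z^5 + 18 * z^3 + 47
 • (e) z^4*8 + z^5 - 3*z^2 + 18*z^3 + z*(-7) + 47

Adding the polynomials and combining like terms:
(35 + z*12 + z^2) + (z^5 + z*(-19) + 12 + z^3*18 + z^2*(-4) + z^4*(-8))
= z^4 * (-8) + z * (-7) + z^2 * (-3) + z^5 + 18 * z^3 + 47
d) z^4 * (-8) + z * (-7) + z^2 * (-3) + z^5 + 18 * z^3 + 47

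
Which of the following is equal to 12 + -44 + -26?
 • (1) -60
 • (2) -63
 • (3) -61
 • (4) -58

First: 12 + -44 = -32
Then: -32 + -26 = -58
4) -58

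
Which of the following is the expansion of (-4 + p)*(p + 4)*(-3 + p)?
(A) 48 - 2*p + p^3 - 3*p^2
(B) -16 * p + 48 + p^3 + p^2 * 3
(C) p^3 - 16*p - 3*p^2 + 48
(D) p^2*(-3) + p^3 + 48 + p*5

Expanding (-4 + p)*(p + 4)*(-3 + p):
= p^3 - 16*p - 3*p^2 + 48
C) p^3 - 16*p - 3*p^2 + 48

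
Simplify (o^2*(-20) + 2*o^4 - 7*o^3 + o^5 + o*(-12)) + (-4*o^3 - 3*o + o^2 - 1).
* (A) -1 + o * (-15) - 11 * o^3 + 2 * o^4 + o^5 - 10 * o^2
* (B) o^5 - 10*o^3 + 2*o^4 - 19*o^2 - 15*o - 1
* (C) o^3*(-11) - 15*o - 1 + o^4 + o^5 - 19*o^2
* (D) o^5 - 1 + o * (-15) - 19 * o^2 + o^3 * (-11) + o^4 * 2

Adding the polynomials and combining like terms:
(o^2*(-20) + 2*o^4 - 7*o^3 + o^5 + o*(-12)) + (-4*o^3 - 3*o + o^2 - 1)
= o^5 - 1 + o * (-15) - 19 * o^2 + o^3 * (-11) + o^4 * 2
D) o^5 - 1 + o * (-15) - 19 * o^2 + o^3 * (-11) + o^4 * 2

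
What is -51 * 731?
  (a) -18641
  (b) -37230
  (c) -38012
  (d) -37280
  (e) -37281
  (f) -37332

-51 * 731 = -37281
e) -37281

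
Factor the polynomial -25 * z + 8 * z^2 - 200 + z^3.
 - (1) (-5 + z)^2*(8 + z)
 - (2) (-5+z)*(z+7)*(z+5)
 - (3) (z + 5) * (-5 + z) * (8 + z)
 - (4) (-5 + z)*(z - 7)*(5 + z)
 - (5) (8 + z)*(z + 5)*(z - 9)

We need to factor -25 * z + 8 * z^2 - 200 + z^3.
The factored form is (z + 5) * (-5 + z) * (8 + z).
3) (z + 5) * (-5 + z) * (8 + z)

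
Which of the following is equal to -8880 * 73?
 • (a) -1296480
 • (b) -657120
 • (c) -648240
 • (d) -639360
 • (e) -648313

-8880 * 73 = -648240
c) -648240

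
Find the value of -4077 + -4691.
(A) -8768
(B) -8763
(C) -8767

-4077 + -4691 = -8768
A) -8768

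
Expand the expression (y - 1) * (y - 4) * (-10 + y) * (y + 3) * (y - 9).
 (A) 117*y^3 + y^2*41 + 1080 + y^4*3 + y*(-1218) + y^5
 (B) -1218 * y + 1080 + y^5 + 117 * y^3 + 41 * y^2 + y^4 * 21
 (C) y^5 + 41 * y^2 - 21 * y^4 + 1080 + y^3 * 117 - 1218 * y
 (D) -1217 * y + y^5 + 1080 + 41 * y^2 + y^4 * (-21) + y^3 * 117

Expanding (y - 1) * (y - 4) * (-10 + y) * (y + 3) * (y - 9):
= y^5 + 41 * y^2 - 21 * y^4 + 1080 + y^3 * 117 - 1218 * y
C) y^5 + 41 * y^2 - 21 * y^4 + 1080 + y^3 * 117 - 1218 * y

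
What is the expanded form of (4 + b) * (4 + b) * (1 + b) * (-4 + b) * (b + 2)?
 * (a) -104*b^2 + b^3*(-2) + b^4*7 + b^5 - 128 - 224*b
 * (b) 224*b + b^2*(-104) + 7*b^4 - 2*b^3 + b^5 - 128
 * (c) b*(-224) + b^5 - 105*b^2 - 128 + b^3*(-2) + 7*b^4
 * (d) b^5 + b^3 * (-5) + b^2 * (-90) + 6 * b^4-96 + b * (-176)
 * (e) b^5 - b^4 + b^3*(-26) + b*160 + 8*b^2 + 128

Expanding (4 + b) * (4 + b) * (1 + b) * (-4 + b) * (b + 2):
= -104*b^2 + b^3*(-2) + b^4*7 + b^5 - 128 - 224*b
a) -104*b^2 + b^3*(-2) + b^4*7 + b^5 - 128 - 224*b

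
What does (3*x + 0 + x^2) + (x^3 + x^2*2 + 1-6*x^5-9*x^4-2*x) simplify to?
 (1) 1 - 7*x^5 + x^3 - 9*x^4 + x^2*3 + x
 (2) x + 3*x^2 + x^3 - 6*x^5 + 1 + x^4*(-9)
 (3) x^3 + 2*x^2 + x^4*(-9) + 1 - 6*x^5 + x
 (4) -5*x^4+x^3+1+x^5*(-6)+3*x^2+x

Adding the polynomials and combining like terms:
(3*x + 0 + x^2) + (x^3 + x^2*2 + 1 - 6*x^5 - 9*x^4 - 2*x)
= x + 3*x^2 + x^3 - 6*x^5 + 1 + x^4*(-9)
2) x + 3*x^2 + x^3 - 6*x^5 + 1 + x^4*(-9)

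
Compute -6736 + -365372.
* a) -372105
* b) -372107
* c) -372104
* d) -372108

-6736 + -365372 = -372108
d) -372108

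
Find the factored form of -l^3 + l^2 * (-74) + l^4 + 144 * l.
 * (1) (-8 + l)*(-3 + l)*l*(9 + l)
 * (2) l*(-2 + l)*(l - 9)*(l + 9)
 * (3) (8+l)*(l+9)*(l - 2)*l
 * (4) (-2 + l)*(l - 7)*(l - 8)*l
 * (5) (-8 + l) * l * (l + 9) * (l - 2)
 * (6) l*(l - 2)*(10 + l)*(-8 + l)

We need to factor -l^3 + l^2 * (-74) + l^4 + 144 * l.
The factored form is (-8 + l) * l * (l + 9) * (l - 2).
5) (-8 + l) * l * (l + 9) * (l - 2)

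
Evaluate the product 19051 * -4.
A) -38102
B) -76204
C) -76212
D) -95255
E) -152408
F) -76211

19051 * -4 = -76204
B) -76204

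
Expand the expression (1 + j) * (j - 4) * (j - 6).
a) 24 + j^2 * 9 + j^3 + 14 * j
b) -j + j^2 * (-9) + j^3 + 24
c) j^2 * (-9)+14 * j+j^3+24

Expanding (1 + j) * (j - 4) * (j - 6):
= j^2 * (-9)+14 * j+j^3+24
c) j^2 * (-9)+14 * j+j^3+24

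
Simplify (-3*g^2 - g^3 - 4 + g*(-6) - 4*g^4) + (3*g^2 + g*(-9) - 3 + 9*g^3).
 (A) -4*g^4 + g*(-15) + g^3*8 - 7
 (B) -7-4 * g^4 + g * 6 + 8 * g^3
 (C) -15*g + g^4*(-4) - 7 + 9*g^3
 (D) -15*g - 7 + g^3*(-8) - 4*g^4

Adding the polynomials and combining like terms:
(-3*g^2 - g^3 - 4 + g*(-6) - 4*g^4) + (3*g^2 + g*(-9) - 3 + 9*g^3)
= -4*g^4 + g*(-15) + g^3*8 - 7
A) -4*g^4 + g*(-15) + g^3*8 - 7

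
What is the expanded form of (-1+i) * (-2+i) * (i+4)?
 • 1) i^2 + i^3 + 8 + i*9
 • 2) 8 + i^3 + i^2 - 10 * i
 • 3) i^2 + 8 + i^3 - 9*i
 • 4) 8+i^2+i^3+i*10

Expanding (-1+i) * (-2+i) * (i+4):
= 8 + i^3 + i^2 - 10 * i
2) 8 + i^3 + i^2 - 10 * i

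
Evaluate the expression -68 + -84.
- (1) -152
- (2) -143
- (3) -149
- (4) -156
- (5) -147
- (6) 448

-68 + -84 = -152
1) -152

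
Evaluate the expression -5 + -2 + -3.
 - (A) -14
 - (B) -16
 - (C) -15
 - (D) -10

First: -5 + -2 = -7
Then: -7 + -3 = -10
D) -10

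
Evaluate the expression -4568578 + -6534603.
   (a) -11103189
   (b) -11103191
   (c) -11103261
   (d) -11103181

-4568578 + -6534603 = -11103181
d) -11103181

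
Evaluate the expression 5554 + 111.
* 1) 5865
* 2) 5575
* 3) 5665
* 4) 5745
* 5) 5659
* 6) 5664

5554 + 111 = 5665
3) 5665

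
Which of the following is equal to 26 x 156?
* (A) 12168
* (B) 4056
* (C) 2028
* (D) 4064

26 * 156 = 4056
B) 4056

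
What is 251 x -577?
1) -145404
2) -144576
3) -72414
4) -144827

251 * -577 = -144827
4) -144827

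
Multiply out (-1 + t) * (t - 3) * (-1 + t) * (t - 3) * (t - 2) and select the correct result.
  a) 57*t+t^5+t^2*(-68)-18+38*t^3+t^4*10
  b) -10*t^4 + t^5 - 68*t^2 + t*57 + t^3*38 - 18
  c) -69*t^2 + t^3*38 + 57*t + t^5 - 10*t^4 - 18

Expanding (-1 + t) * (t - 3) * (-1 + t) * (t - 3) * (t - 2):
= -10*t^4 + t^5 - 68*t^2 + t*57 + t^3*38 - 18
b) -10*t^4 + t^5 - 68*t^2 + t*57 + t^3*38 - 18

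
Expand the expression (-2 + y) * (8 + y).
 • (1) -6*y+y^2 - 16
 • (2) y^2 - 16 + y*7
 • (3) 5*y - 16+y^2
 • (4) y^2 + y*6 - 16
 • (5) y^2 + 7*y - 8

Expanding (-2 + y) * (8 + y):
= y^2 + y*6 - 16
4) y^2 + y*6 - 16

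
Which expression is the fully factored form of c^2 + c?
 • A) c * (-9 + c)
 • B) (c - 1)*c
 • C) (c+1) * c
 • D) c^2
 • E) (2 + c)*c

We need to factor c^2 + c.
The factored form is (c+1) * c.
C) (c+1) * c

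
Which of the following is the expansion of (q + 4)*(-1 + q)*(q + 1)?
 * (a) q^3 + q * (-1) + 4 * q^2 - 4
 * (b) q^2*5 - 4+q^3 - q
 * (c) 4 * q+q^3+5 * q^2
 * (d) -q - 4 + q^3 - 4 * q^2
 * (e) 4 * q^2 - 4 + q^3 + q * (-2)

Expanding (q + 4)*(-1 + q)*(q + 1):
= q^3 + q * (-1) + 4 * q^2 - 4
a) q^3 + q * (-1) + 4 * q^2 - 4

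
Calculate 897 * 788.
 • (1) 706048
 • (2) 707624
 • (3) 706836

897 * 788 = 706836
3) 706836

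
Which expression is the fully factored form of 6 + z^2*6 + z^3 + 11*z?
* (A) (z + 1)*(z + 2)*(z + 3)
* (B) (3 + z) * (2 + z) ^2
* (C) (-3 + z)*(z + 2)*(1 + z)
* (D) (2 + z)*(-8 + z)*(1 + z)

We need to factor 6 + z^2*6 + z^3 + 11*z.
The factored form is (z + 1)*(z + 2)*(z + 3).
A) (z + 1)*(z + 2)*(z + 3)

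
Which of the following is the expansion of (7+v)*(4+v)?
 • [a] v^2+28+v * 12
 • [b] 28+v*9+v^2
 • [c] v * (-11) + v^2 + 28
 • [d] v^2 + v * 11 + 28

Expanding (7+v)*(4+v):
= v^2 + v * 11 + 28
d) v^2 + v * 11 + 28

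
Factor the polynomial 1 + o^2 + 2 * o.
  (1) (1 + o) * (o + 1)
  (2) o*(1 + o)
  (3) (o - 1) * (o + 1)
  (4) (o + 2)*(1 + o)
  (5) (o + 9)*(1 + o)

We need to factor 1 + o^2 + 2 * o.
The factored form is (1 + o) * (o + 1).
1) (1 + o) * (o + 1)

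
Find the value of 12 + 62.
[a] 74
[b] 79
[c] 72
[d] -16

12 + 62 = 74
a) 74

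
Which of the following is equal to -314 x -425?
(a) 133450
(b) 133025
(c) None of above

-314 * -425 = 133450
a) 133450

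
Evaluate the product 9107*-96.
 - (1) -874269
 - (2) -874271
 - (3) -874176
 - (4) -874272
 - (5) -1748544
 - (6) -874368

9107 * -96 = -874272
4) -874272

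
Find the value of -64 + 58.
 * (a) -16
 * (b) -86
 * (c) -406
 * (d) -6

-64 + 58 = -6
d) -6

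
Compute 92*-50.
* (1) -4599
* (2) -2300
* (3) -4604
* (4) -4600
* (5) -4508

92 * -50 = -4600
4) -4600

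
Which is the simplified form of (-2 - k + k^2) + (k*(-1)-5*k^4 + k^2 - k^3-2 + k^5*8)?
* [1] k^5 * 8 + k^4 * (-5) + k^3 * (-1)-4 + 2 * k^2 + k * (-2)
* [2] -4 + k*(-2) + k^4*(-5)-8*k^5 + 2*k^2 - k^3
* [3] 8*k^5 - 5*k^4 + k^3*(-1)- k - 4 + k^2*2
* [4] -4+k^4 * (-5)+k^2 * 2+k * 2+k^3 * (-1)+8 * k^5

Adding the polynomials and combining like terms:
(-2 - k + k^2) + (k*(-1) - 5*k^4 + k^2 - k^3 - 2 + k^5*8)
= k^5 * 8 + k^4 * (-5) + k^3 * (-1)-4 + 2 * k^2 + k * (-2)
1) k^5 * 8 + k^4 * (-5) + k^3 * (-1)-4 + 2 * k^2 + k * (-2)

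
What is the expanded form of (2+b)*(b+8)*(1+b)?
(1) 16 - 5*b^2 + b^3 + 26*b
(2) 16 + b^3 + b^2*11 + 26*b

Expanding (2+b)*(b+8)*(1+b):
= 16 + b^3 + b^2*11 + 26*b
2) 16 + b^3 + b^2*11 + 26*b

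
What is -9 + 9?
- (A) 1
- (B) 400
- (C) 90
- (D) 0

-9 + 9 = 0
D) 0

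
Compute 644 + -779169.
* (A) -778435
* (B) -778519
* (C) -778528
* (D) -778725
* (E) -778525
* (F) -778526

644 + -779169 = -778525
E) -778525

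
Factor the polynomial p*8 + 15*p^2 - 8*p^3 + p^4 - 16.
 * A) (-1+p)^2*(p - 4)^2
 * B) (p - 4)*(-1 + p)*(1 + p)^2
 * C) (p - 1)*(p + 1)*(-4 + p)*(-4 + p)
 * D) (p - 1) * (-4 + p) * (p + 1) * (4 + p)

We need to factor p*8 + 15*p^2 - 8*p^3 + p^4 - 16.
The factored form is (p - 1)*(p + 1)*(-4 + p)*(-4 + p).
C) (p - 1)*(p + 1)*(-4 + p)*(-4 + p)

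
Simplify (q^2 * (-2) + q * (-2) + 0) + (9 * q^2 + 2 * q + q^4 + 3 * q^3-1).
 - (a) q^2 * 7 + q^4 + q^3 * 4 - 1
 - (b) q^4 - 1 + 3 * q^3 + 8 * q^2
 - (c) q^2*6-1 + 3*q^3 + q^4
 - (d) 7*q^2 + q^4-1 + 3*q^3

Adding the polynomials and combining like terms:
(q^2*(-2) + q*(-2) + 0) + (9*q^2 + 2*q + q^4 + 3*q^3 - 1)
= 7*q^2 + q^4-1 + 3*q^3
d) 7*q^2 + q^4-1 + 3*q^3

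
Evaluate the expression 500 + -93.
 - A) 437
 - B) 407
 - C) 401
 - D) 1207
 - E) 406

500 + -93 = 407
B) 407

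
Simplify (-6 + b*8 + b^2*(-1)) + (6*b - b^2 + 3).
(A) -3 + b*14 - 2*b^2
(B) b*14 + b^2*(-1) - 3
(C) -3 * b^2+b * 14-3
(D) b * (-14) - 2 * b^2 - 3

Adding the polynomials and combining like terms:
(-6 + b*8 + b^2*(-1)) + (6*b - b^2 + 3)
= -3 + b*14 - 2*b^2
A) -3 + b*14 - 2*b^2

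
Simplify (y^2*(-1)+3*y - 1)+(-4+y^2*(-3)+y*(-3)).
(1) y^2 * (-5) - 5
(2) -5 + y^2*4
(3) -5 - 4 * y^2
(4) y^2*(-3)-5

Adding the polynomials and combining like terms:
(y^2*(-1) + 3*y - 1) + (-4 + y^2*(-3) + y*(-3))
= -5 - 4 * y^2
3) -5 - 4 * y^2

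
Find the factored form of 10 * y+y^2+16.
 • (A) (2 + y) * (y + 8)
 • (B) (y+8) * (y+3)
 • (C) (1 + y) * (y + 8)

We need to factor 10 * y+y^2+16.
The factored form is (2 + y) * (y + 8).
A) (2 + y) * (y + 8)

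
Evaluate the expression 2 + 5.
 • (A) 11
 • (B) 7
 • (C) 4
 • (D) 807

2 + 5 = 7
B) 7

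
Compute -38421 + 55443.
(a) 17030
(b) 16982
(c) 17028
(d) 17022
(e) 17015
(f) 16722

-38421 + 55443 = 17022
d) 17022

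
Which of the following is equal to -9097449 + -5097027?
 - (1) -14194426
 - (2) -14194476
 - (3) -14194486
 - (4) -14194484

-9097449 + -5097027 = -14194476
2) -14194476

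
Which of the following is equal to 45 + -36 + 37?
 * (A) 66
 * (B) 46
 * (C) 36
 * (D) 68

First: 45 + -36 = 9
Then: 9 + 37 = 46
B) 46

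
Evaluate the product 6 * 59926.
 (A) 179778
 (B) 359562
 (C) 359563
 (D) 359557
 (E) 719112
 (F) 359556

6 * 59926 = 359556
F) 359556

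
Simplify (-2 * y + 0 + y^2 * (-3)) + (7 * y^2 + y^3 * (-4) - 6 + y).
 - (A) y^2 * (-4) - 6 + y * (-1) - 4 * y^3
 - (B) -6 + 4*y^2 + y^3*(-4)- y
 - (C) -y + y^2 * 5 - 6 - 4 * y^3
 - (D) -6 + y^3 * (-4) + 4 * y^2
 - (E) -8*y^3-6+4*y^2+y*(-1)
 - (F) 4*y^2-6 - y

Adding the polynomials and combining like terms:
(-2*y + 0 + y^2*(-3)) + (7*y^2 + y^3*(-4) - 6 + y)
= -6 + 4*y^2 + y^3*(-4)- y
B) -6 + 4*y^2 + y^3*(-4)- y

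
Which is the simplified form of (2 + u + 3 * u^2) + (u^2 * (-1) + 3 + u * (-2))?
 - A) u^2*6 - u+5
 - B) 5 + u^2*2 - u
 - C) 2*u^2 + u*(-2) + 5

Adding the polynomials and combining like terms:
(2 + u + 3*u^2) + (u^2*(-1) + 3 + u*(-2))
= 5 + u^2*2 - u
B) 5 + u^2*2 - u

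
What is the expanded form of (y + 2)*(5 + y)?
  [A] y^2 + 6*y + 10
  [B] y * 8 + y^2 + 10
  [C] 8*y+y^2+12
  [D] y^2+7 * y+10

Expanding (y + 2)*(5 + y):
= y^2+7 * y+10
D) y^2+7 * y+10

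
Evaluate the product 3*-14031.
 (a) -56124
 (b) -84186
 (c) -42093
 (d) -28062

3 * -14031 = -42093
c) -42093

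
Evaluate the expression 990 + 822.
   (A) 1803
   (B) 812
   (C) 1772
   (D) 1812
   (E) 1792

990 + 822 = 1812
D) 1812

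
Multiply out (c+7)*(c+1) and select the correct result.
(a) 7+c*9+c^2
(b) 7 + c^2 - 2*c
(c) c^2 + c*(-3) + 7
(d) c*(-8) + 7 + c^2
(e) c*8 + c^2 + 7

Expanding (c+7)*(c+1):
= c*8 + c^2 + 7
e) c*8 + c^2 + 7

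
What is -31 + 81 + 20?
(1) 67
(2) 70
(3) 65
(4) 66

First: -31 + 81 = 50
Then: 50 + 20 = 70
2) 70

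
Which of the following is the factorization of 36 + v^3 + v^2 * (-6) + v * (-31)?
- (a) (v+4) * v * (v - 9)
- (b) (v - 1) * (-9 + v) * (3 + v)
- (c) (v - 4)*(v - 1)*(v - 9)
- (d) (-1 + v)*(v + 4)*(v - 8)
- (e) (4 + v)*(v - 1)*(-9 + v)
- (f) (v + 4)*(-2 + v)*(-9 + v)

We need to factor 36 + v^3 + v^2 * (-6) + v * (-31).
The factored form is (4 + v)*(v - 1)*(-9 + v).
e) (4 + v)*(v - 1)*(-9 + v)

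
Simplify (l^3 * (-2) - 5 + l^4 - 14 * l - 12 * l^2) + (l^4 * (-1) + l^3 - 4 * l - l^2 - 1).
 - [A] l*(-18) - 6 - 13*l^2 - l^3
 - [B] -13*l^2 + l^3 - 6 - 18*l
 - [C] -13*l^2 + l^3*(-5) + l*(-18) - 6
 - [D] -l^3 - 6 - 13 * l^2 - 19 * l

Adding the polynomials and combining like terms:
(l^3*(-2) - 5 + l^4 - 14*l - 12*l^2) + (l^4*(-1) + l^3 - 4*l - l^2 - 1)
= l*(-18) - 6 - 13*l^2 - l^3
A) l*(-18) - 6 - 13*l^2 - l^3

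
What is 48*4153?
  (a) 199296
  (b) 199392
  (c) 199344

48 * 4153 = 199344
c) 199344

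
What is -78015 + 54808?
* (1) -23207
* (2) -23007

-78015 + 54808 = -23207
1) -23207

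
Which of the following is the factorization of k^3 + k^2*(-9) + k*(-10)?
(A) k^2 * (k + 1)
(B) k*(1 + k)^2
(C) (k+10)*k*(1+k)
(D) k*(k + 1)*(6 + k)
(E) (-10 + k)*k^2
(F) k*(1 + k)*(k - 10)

We need to factor k^3 + k^2*(-9) + k*(-10).
The factored form is k*(1 + k)*(k - 10).
F) k*(1 + k)*(k - 10)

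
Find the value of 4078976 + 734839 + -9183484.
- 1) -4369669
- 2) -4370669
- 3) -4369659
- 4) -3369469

First: 4078976 + 734839 = 4813815
Then: 4813815 + -9183484 = -4369669
1) -4369669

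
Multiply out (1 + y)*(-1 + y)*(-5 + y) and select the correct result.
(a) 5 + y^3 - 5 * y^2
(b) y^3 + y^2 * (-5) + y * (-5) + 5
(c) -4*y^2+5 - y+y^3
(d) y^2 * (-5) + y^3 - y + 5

Expanding (1 + y)*(-1 + y)*(-5 + y):
= y^2 * (-5) + y^3 - y + 5
d) y^2 * (-5) + y^3 - y + 5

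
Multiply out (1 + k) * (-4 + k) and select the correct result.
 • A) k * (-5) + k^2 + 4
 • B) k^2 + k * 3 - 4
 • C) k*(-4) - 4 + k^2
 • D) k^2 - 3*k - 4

Expanding (1 + k) * (-4 + k):
= k^2 - 3*k - 4
D) k^2 - 3*k - 4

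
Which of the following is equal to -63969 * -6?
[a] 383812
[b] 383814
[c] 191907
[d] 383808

-63969 * -6 = 383814
b) 383814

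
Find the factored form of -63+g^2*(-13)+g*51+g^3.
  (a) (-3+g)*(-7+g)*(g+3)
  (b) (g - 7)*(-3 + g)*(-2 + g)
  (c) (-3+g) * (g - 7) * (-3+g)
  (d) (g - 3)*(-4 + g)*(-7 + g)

We need to factor -63+g^2*(-13)+g*51+g^3.
The factored form is (-3+g) * (g - 7) * (-3+g).
c) (-3+g) * (g - 7) * (-3+g)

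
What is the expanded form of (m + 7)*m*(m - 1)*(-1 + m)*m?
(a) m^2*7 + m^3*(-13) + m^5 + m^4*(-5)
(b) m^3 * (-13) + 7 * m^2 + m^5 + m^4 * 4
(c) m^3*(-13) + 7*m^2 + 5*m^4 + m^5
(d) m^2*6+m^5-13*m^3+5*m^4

Expanding (m + 7)*m*(m - 1)*(-1 + m)*m:
= m^3*(-13) + 7*m^2 + 5*m^4 + m^5
c) m^3*(-13) + 7*m^2 + 5*m^4 + m^5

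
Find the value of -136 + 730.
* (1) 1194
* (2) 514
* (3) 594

-136 + 730 = 594
3) 594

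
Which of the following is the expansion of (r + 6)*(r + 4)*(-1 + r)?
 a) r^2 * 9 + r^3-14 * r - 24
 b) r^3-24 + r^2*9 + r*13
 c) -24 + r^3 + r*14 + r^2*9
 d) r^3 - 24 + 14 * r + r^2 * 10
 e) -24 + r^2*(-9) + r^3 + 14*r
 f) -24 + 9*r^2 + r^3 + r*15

Expanding (r + 6)*(r + 4)*(-1 + r):
= -24 + r^3 + r*14 + r^2*9
c) -24 + r^3 + r*14 + r^2*9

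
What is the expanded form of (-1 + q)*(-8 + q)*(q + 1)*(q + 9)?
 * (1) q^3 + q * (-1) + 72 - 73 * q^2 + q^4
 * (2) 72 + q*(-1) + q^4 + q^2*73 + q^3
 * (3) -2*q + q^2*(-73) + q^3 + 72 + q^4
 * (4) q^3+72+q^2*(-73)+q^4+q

Expanding (-1 + q)*(-8 + q)*(q + 1)*(q + 9):
= q^3 + q * (-1) + 72 - 73 * q^2 + q^4
1) q^3 + q * (-1) + 72 - 73 * q^2 + q^4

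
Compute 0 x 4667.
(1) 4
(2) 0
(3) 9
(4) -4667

0 * 4667 = 0
2) 0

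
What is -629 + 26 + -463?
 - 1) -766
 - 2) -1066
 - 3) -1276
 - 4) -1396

First: -629 + 26 = -603
Then: -603 + -463 = -1066
2) -1066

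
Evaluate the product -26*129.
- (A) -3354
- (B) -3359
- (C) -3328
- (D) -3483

-26 * 129 = -3354
A) -3354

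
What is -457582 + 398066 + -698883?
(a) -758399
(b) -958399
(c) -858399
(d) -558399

First: -457582 + 398066 = -59516
Then: -59516 + -698883 = -758399
a) -758399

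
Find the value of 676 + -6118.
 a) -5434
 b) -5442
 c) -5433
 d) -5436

676 + -6118 = -5442
b) -5442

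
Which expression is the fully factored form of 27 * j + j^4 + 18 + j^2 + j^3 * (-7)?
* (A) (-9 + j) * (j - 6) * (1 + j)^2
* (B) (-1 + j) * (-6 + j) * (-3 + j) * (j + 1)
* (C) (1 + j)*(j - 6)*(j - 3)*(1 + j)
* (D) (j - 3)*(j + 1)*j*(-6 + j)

We need to factor 27 * j + j^4 + 18 + j^2 + j^3 * (-7).
The factored form is (1 + j)*(j - 6)*(j - 3)*(1 + j).
C) (1 + j)*(j - 6)*(j - 3)*(1 + j)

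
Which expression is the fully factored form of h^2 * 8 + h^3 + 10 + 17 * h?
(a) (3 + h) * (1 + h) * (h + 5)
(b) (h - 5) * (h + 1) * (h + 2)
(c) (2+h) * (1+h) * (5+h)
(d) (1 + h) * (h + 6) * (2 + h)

We need to factor h^2 * 8 + h^3 + 10 + 17 * h.
The factored form is (2+h) * (1+h) * (5+h).
c) (2+h) * (1+h) * (5+h)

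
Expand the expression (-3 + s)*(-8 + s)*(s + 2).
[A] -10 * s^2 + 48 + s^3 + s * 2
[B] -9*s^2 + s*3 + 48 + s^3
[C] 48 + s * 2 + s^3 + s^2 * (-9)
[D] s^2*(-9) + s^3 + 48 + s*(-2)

Expanding (-3 + s)*(-8 + s)*(s + 2):
= 48 + s * 2 + s^3 + s^2 * (-9)
C) 48 + s * 2 + s^3 + s^2 * (-9)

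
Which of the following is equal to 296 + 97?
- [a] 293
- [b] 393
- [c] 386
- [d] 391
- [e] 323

296 + 97 = 393
b) 393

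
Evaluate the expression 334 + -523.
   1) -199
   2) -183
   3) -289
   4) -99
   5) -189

334 + -523 = -189
5) -189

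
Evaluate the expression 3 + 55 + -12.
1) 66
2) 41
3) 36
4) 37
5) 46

First: 3 + 55 = 58
Then: 58 + -12 = 46
5) 46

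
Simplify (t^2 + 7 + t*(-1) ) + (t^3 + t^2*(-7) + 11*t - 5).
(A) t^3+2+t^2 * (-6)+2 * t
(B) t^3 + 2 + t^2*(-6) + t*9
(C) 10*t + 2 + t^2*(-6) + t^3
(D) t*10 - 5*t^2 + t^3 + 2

Adding the polynomials and combining like terms:
(t^2 + 7 + t*(-1)) + (t^3 + t^2*(-7) + 11*t - 5)
= 10*t + 2 + t^2*(-6) + t^3
C) 10*t + 2 + t^2*(-6) + t^3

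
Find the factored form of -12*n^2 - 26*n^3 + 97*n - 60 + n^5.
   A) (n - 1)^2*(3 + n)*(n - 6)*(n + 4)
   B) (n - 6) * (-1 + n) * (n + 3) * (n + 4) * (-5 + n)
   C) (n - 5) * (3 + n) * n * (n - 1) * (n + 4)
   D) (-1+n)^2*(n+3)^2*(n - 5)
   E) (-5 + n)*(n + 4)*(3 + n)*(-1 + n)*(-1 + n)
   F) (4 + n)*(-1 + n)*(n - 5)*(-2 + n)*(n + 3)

We need to factor -12*n^2 - 26*n^3 + 97*n - 60 + n^5.
The factored form is (-5 + n)*(n + 4)*(3 + n)*(-1 + n)*(-1 + n).
E) (-5 + n)*(n + 4)*(3 + n)*(-1 + n)*(-1 + n)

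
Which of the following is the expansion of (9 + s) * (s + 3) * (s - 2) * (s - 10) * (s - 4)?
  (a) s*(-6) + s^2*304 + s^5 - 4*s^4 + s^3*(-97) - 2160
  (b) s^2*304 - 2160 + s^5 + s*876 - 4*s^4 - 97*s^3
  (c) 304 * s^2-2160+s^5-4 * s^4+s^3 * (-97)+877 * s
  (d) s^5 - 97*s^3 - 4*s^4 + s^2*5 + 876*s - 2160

Expanding (9 + s) * (s + 3) * (s - 2) * (s - 10) * (s - 4):
= s^2*304 - 2160 + s^5 + s*876 - 4*s^4 - 97*s^3
b) s^2*304 - 2160 + s^5 + s*876 - 4*s^4 - 97*s^3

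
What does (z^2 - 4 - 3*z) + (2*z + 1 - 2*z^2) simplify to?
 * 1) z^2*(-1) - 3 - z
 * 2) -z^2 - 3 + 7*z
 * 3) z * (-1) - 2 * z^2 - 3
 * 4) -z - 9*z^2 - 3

Adding the polynomials and combining like terms:
(z^2 - 4 - 3*z) + (2*z + 1 - 2*z^2)
= z^2*(-1) - 3 - z
1) z^2*(-1) - 3 - z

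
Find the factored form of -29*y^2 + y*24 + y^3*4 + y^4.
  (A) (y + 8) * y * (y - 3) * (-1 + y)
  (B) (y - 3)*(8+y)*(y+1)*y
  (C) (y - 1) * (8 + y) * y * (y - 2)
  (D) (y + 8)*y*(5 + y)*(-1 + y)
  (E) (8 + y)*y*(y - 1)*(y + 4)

We need to factor -29*y^2 + y*24 + y^3*4 + y^4.
The factored form is (y + 8) * y * (y - 3) * (-1 + y).
A) (y + 8) * y * (y - 3) * (-1 + y)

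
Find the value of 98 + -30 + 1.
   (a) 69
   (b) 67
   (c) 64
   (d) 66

First: 98 + -30 = 68
Then: 68 + 1 = 69
a) 69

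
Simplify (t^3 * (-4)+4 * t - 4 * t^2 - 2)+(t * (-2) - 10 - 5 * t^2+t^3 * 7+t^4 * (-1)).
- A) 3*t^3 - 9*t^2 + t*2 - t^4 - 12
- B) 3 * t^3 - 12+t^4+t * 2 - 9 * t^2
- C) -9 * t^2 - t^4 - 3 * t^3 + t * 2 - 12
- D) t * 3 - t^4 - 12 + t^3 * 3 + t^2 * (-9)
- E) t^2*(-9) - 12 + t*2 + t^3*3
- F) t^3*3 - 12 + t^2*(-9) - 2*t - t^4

Adding the polynomials and combining like terms:
(t^3*(-4) + 4*t - 4*t^2 - 2) + (t*(-2) - 10 - 5*t^2 + t^3*7 + t^4*(-1))
= 3*t^3 - 9*t^2 + t*2 - t^4 - 12
A) 3*t^3 - 9*t^2 + t*2 - t^4 - 12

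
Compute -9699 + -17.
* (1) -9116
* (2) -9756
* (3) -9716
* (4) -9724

-9699 + -17 = -9716
3) -9716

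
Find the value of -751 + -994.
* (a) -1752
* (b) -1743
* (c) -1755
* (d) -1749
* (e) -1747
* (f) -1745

-751 + -994 = -1745
f) -1745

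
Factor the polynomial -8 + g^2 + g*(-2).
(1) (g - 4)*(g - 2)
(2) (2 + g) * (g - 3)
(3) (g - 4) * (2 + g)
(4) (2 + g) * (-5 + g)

We need to factor -8 + g^2 + g*(-2).
The factored form is (g - 4) * (2 + g).
3) (g - 4) * (2 + g)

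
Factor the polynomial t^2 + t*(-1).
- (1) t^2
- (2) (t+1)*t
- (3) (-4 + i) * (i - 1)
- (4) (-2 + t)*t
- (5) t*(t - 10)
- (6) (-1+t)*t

We need to factor t^2 + t*(-1).
The factored form is (-1+t)*t.
6) (-1+t)*t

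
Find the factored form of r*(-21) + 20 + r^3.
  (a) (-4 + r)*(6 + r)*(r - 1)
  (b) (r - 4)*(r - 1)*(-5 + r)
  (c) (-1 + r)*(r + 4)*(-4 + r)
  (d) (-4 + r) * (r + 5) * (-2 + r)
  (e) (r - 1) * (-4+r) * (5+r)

We need to factor r*(-21) + 20 + r^3.
The factored form is (r - 1) * (-4+r) * (5+r).
e) (r - 1) * (-4+r) * (5+r)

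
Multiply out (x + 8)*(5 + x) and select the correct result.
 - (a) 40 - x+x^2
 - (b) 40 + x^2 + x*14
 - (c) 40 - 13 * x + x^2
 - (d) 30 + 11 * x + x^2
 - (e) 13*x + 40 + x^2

Expanding (x + 8)*(5 + x):
= 13*x + 40 + x^2
e) 13*x + 40 + x^2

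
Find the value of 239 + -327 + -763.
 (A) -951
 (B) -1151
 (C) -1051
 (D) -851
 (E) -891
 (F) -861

First: 239 + -327 = -88
Then: -88 + -763 = -851
D) -851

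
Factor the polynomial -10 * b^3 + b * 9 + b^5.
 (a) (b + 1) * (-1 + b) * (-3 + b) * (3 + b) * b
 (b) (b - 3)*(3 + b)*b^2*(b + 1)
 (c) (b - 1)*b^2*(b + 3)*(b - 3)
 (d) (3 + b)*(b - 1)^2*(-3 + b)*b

We need to factor -10 * b^3 + b * 9 + b^5.
The factored form is (b + 1) * (-1 + b) * (-3 + b) * (3 + b) * b.
a) (b + 1) * (-1 + b) * (-3 + b) * (3 + b) * b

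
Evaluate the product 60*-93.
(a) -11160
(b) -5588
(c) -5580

60 * -93 = -5580
c) -5580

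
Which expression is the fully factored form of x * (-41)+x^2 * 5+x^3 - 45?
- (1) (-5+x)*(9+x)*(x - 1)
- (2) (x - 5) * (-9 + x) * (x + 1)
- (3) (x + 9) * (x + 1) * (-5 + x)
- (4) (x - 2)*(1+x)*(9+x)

We need to factor x * (-41)+x^2 * 5+x^3 - 45.
The factored form is (x + 9) * (x + 1) * (-5 + x).
3) (x + 9) * (x + 1) * (-5 + x)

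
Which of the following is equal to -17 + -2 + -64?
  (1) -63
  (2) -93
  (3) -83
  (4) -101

First: -17 + -2 = -19
Then: -19 + -64 = -83
3) -83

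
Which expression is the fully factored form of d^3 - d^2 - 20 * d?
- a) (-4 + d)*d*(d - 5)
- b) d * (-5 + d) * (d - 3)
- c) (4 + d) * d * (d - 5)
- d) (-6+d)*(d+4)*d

We need to factor d^3 - d^2 - 20 * d.
The factored form is (4 + d) * d * (d - 5).
c) (4 + d) * d * (d - 5)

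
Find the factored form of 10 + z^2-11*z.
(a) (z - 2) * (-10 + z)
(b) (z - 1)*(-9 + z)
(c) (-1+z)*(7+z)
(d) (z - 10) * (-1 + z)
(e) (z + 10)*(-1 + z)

We need to factor 10 + z^2-11*z.
The factored form is (z - 10) * (-1 + z).
d) (z - 10) * (-1 + z)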